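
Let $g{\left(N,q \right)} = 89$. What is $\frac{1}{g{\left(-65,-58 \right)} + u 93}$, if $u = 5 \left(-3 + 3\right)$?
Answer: $\frac{1}{89} \approx 0.011236$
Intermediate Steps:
$u = 0$ ($u = 5 \cdot 0 = 0$)
$\frac{1}{g{\left(-65,-58 \right)} + u 93} = \frac{1}{89 + 0 \cdot 93} = \frac{1}{89 + 0} = \frac{1}{89}$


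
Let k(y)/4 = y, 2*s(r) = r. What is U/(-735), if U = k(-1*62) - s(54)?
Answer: 55/147 ≈ 0.37415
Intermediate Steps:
s(r) = r/2
k(y) = 4*y
U = -275 (U = 4*(-1*62) - 54/2 = 4*(-62) - 1*27 = -248 - 27 = -275)
U/(-735) = -275/(-735) = -275*(-1/735) = 55/147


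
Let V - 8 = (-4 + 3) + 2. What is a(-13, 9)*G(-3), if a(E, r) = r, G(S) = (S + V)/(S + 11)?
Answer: 27/4 ≈ 6.7500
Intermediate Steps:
V = 9 (V = 8 + ((-4 + 3) + 2) = 8 + (-1 + 2) = 8 + 1 = 9)
G(S) = (9 + S)/(11 + S) (G(S) = (S + 9)/(S + 11) = (9 + S)/(11 + S))
a(-13, 9)*G(-3) = 9*((9 - 3)/(11 - 3)) = 9*(6/8) = 9*((1/8)*6) = 9*(3/4) = 27/4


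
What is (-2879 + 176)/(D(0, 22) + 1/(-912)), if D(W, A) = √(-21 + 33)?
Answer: -2465136/9980927 - 4496408064*√3/9980927 ≈ -780.54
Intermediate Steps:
D(W, A) = 2*√3 (D(W, A) = √12 = 2*√3)
(-2879 + 176)/(D(0, 22) + 1/(-912)) = (-2879 + 176)/(2*√3 + 1/(-912)) = -2703/(2*√3 - 1/912) = -2703/(-1/912 + 2*√3)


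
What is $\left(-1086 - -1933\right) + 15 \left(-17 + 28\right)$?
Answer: $1012$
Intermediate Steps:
$\left(-1086 - -1933\right) + 15 \left(-17 + 28\right) = \left(-1086 + 1933\right) + 15 \cdot 11 = 847 + 165 = 1012$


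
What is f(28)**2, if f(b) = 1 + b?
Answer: 841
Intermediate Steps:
f(28)**2 = (1 + 28)**2 = 29**2 = 841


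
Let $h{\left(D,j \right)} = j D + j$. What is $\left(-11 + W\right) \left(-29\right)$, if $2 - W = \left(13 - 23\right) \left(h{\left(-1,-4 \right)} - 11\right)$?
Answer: $3451$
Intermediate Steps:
$h{\left(D,j \right)} = j + D j$ ($h{\left(D,j \right)} = D j + j = j + D j$)
$W = -108$ ($W = 2 - \left(13 - 23\right) \left(- 4 \left(1 - 1\right) - 11\right) = 2 - - 10 \left(\left(-4\right) 0 - 11\right) = 2 - - 10 \left(0 - 11\right) = 2 - \left(-10\right) \left(-11\right) = 2 - 110 = -108$)
$\left(-11 + W\right) \left(-29\right) = \left(-11 - 108\right) \left(-29\right) = \left(-119\right) \left(-29\right) = 3451$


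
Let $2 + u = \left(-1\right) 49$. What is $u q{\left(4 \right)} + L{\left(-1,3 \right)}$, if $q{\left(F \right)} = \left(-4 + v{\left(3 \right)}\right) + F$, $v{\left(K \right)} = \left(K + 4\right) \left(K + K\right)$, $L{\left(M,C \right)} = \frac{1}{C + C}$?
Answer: $- \frac{12851}{6} \approx -2141.8$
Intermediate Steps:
$u = -51$ ($u = -2 - 49 = -51$)
$L{\left(M,C \right)} = \frac{1}{2 C}$
$v{\left(K \right)} = 2 K \left(4 + K\right)$ ($v{\left(K \right)} = \left(4 + K\right) 2 K = 2 K \left(4 + K\right)$)
$q{\left(F \right)} = 38 + F$ ($q{\left(F \right)} = \left(-4 + 2 \cdot 3 \left(4 + 3\right)\right) + F = \left(-4 + 2 \cdot 3 \cdot 7\right) + F = \left(-4 + 42\right) + F = 38 + F$)
$u q{\left(4 \right)} + L{\left(-1,3 \right)} = - 51 \left(38 + 4\right) + \frac{1}{2 \cdot 3} = \left(-51\right) 42 + \frac{1}{2} \cdot \frac{1}{3} = -2142 + \frac{1}{6} = - \frac{12851}{6}$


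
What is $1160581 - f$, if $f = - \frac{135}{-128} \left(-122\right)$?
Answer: $\frac{74285419}{64} \approx 1.1607 \cdot 10^{6}$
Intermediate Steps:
$f = - \frac{8235}{64}$ ($f = \left(-135\right) \left(- \frac{1}{128}\right) \left(-122\right) = \frac{135}{128} \left(-122\right) = - \frac{8235}{64} \approx -128.67$)
$1160581 - f = 1160581 - - \frac{8235}{64} = 1160581 + \frac{8235}{64} = \frac{74285419}{64}$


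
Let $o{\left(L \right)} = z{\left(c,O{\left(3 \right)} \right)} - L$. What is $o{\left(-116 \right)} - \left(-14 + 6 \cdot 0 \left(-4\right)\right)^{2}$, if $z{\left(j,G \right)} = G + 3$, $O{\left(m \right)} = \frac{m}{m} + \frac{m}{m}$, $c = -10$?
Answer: $-75$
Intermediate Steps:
$O{\left(m \right)} = 2$ ($O{\left(m \right)} = 1 + 1 = 2$)
$z{\left(j,G \right)} = 3 + G$
$o{\left(L \right)} = 5 - L$ ($o{\left(L \right)} = \left(3 + 2\right) - L = 5 - L$)
$o{\left(-116 \right)} - \left(-14 + 6 \cdot 0 \left(-4\right)\right)^{2} = \left(5 - -116\right) - \left(-14 + 6 \cdot 0 \left(-4\right)\right)^{2} = \left(5 + 116\right) - \left(-14 + 0 \left(-4\right)\right)^{2} = 121 - \left(-14 + 0\right)^{2} = 121 - \left(-14\right)^{2} = 121 - 196 = -75$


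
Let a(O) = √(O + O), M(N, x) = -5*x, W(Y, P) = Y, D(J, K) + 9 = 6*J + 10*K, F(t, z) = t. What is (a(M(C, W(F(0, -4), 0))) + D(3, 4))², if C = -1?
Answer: 2401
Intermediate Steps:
D(J, K) = -9 + 6*J + 10*K (D(J, K) = -9 + (6*J + 10*K) = -9 + 6*J + 10*K)
a(O) = √2*√O (a(O) = √(2*O) = √2*√O)
(a(M(C, W(F(0, -4), 0))) + D(3, 4))² = (√2*√(-5*0) + (-9 + 6*3 + 10*4))² = (√2*√0 + (-9 + 18 + 40))² = (√2*0 + 49)² = (0 + 49)² = 49² = 2401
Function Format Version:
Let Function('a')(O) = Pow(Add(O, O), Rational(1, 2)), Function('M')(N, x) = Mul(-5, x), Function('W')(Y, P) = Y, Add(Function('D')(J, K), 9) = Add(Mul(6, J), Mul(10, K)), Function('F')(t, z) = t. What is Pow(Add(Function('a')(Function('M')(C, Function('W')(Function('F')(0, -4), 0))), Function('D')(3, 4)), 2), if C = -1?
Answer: 2401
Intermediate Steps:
Function('D')(J, K) = Add(-9, Mul(6, J), Mul(10, K)) (Function('D')(J, K) = Add(-9, Add(Mul(6, J), Mul(10, K))) = Add(-9, Mul(6, J), Mul(10, K)))
Function('a')(O) = Mul(Pow(2, Rational(1, 2)), Pow(O, Rational(1, 2))) (Function('a')(O) = Pow(Mul(2, O), Rational(1, 2)) = Mul(Pow(2, Rational(1, 2)), Pow(O, Rational(1, 2))))
Pow(Add(Function('a')(Function('M')(C, Function('W')(Function('F')(0, -4), 0))), Function('D')(3, 4)), 2) = Pow(Add(Mul(Pow(2, Rational(1, 2)), Pow(Mul(-5, 0), Rational(1, 2))), Add(-9, Mul(6, 3), Mul(10, 4))), 2) = Pow(Add(Mul(Pow(2, Rational(1, 2)), Pow(0, Rational(1, 2))), Add(-9, 18, 40)), 2) = Pow(Add(Mul(Pow(2, Rational(1, 2)), 0), 49), 2) = Pow(Add(0, 49), 2) = Pow(49, 2) = 2401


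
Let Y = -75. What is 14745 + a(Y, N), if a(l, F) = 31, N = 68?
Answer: 14776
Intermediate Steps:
14745 + a(Y, N) = 14745 + 31 = 14776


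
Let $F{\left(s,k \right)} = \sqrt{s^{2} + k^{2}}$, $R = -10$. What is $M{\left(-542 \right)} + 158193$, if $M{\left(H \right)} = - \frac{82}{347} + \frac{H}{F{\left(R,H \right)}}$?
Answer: $\frac{54892889}{347} - \frac{271 \sqrt{73466}}{73466} \approx 1.5819 \cdot 10^{5}$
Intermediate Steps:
$F{\left(s,k \right)} = \sqrt{k^{2} + s^{2}}$
$M{\left(H \right)} = - \frac{82}{347} + \frac{H}{\sqrt{100 + H^{2}}}$ ($M{\left(H \right)} = - \frac{82}{347} + \frac{H}{\sqrt{H^{2} + \left(-10\right)^{2}}} = \left(-82\right) \frac{1}{347} + \frac{H}{\sqrt{H^{2} + 100}} = - \frac{82}{347} + \frac{H}{\sqrt{100 + H^{2}}}$)
$M{\left(-542 \right)} + 158193 = \left(- \frac{82}{347} - \frac{542}{\sqrt{100 + \left(-542\right)^{2}}}\right) + 158193 = \left(- \frac{82}{347} - \frac{542}{\sqrt{100 + 293764}}\right) + 158193 = \left(- \frac{82}{347} - \frac{542}{2 \sqrt{73466}}\right) + 158193 = \left(- \frac{82}{347} - 542 \frac{\sqrt{73466}}{146932}\right) + 158193 = \left(- \frac{82}{347} - \frac{271 \sqrt{73466}}{73466}\right) + 158193 = \frac{54892889}{347} - \frac{271 \sqrt{73466}}{73466}$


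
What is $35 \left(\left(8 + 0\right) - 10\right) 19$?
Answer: $-1330$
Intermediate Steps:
$35 \left(\left(8 + 0\right) - 10\right) 19 = 35 \left(8 - 10\right) 19 = 35 \left(-2\right) 19 = \left(-70\right) 19 = -1330$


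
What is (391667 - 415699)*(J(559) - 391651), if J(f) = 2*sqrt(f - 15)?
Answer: 9412156832 - 192256*sqrt(34) ≈ 9.4110e+9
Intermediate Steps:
J(f) = 2*sqrt(-15 + f)
(391667 - 415699)*(J(559) - 391651) = (391667 - 415699)*(2*sqrt(-15 + 559) - 391651) = -24032*(2*sqrt(544) - 391651) = -24032*(2*(4*sqrt(34)) - 391651) = -24032*(8*sqrt(34) - 391651) = -24032*(-391651 + 8*sqrt(34)) = 9412156832 - 192256*sqrt(34)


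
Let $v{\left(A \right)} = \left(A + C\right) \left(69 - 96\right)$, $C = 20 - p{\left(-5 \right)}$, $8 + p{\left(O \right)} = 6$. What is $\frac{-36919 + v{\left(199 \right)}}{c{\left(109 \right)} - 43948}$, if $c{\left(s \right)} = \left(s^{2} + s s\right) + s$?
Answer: $\frac{42886}{20077} \approx 2.1361$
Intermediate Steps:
$p{\left(O \right)} = -2$ ($p{\left(O \right)} = -8 + 6 = -2$)
$C = 22$ ($C = 20 - -2 = 20 + 2 = 22$)
$c{\left(s \right)} = s + 2 s^{2}$ ($c{\left(s \right)} = \left(s^{2} + s^{2}\right) + s = 2 s^{2} + s = s + 2 s^{2}$)
$v{\left(A \right)} = -594 - 27 A$ ($v{\left(A \right)} = \left(A + 22\right) \left(69 - 96\right) = \left(22 + A\right) \left(-27\right) = -594 - 27 A$)
$\frac{-36919 + v{\left(199 \right)}}{c{\left(109 \right)} - 43948} = \frac{-36919 - 5967}{109 \left(1 + 2 \cdot 109\right) - 43948} = \frac{-36919 - 5967}{109 \left(1 + 218\right) - 43948} = \frac{-36919 - 5967}{109 \cdot 219 - 43948} = - \frac{42886}{23871 - 43948} = - \frac{42886}{-20077} = \left(-42886\right) \left(- \frac{1}{20077}\right) = \frac{42886}{20077}$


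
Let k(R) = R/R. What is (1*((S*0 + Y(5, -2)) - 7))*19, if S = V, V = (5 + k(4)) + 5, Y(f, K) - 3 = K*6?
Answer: -304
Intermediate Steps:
Y(f, K) = 3 + 6*K (Y(f, K) = 3 + K*6 = 3 + 6*K)
k(R) = 1
V = 11 (V = (5 + 1) + 5 = 6 + 5 = 11)
S = 11
(1*((S*0 + Y(5, -2)) - 7))*19 = (1*((11*0 + (3 + 6*(-2))) - 7))*19 = (1*((0 + (3 - 12)) - 7))*19 = (1*((0 - 9) - 7))*19 = (1*(-9 - 7))*19 = (1*(-16))*19 = -16*19 = -304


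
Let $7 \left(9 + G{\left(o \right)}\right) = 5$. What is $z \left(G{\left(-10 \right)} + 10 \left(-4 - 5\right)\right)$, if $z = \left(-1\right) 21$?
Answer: $2064$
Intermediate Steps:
$G{\left(o \right)} = - \frac{58}{7}$ ($G{\left(o \right)} = -9 + \frac{1}{7} \cdot 5 = -9 + \frac{5}{7} = - \frac{58}{7}$)
$z = -21$
$z \left(G{\left(-10 \right)} + 10 \left(-4 - 5\right)\right) = - 21 \left(- \frac{58}{7} + 10 \left(-4 - 5\right)\right) = - 21 \left(- \frac{58}{7} + 10 \left(-9\right)\right) = - 21 \left(- \frac{58}{7} - 90\right) = \left(-21\right) \left(- \frac{688}{7}\right) = 2064$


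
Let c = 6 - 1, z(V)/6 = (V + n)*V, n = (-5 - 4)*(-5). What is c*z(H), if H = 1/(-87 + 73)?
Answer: -9435/98 ≈ -96.276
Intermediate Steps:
n = 45 (n = -9*(-5) = 45)
H = -1/14 (H = 1/(-14) = -1/14 ≈ -0.071429)
z(V) = 6*V*(45 + V) (z(V) = 6*((V + 45)*V) = 6*((45 + V)*V) = 6*(V*(45 + V)) = 6*V*(45 + V))
c = 5
c*z(H) = 5*(6*(-1/14)*(45 - 1/14)) = 5*(6*(-1/14)*(629/14)) = 5*(-1887/98) = -9435/98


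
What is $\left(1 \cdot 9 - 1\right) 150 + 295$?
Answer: $1495$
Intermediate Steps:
$\left(1 \cdot 9 - 1\right) 150 + 295 = \left(9 - 1\right) 150 + 295 = 8 \cdot 150 + 295 = 1200 + 295 = 1495$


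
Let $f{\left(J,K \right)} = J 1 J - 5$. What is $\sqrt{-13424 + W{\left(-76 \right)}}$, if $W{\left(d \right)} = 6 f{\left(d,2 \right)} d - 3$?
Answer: $i \sqrt{2645003} \approx 1626.3 i$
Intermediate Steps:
$f{\left(J,K \right)} = -5 + J^{2}$ ($f{\left(J,K \right)} = J J - 5 = J^{2} - 5 = -5 + J^{2}$)
$W{\left(d \right)} = -3 + 6 d \left(-5 + d^{2}\right)$ ($W{\left(d \right)} = 6 \left(-5 + d^{2}\right) d - 3 = 6 d \left(-5 + d^{2}\right) - 3 = -3 + 6 d \left(-5 + d^{2}\right)$)
$\sqrt{-13424 + W{\left(-76 \right)}} = \sqrt{-13424 - \left(-2277 + 2633856\right)} = \sqrt{-13424 + \left(-3 + 2280 + 6 \left(-438976\right)\right)} = \sqrt{-13424 - 2631579} = \sqrt{-2645003} = i \sqrt{2645003}$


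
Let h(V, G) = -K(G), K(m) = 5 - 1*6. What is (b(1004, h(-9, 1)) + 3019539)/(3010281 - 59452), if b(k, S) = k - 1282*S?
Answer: 431323/421547 ≈ 1.0232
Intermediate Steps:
K(m) = -1 (K(m) = 5 - 6 = -1)
h(V, G) = 1 (h(V, G) = -1*(-1) = 1)
(b(1004, h(-9, 1)) + 3019539)/(3010281 - 59452) = ((1004 - 1282*1) + 3019539)/(3010281 - 59452) = ((1004 - 1282) + 3019539)/2950829 = (-278 + 3019539)*(1/2950829) = 3019261*(1/2950829) = 431323/421547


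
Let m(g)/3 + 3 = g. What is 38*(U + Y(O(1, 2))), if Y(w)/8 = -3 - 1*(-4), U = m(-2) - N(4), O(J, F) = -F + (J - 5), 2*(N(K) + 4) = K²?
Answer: -418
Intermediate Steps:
N(K) = -4 + K²/2
m(g) = -9 + 3*g
O(J, F) = -5 + J - F (O(J, F) = -F + (-5 + J) = -5 + J - F)
U = -19 (U = (-9 + 3*(-2)) - (-4 + (½)*4²) = (-9 - 6) - (-4 + (½)*16) = -15 - (-4 + 8) = -15 - 1*4 = -15 - 4 = -19)
Y(w) = 8 (Y(w) = 8*(-3 - 1*(-4)) = 8*(-3 + 4) = 8*1 = 8)
38*(U + Y(O(1, 2))) = 38*(-19 + 8) = 38*(-11) = -418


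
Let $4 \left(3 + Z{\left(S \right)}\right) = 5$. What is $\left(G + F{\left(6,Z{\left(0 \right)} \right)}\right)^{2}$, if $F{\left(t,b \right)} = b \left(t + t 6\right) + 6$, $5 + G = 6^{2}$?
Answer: $\frac{5329}{4} \approx 1332.3$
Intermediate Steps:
$Z{\left(S \right)} = - \frac{7}{4}$ ($Z{\left(S \right)} = -3 + \frac{1}{4} \cdot 5 = -3 + \frac{5}{4} = - \frac{7}{4}$)
$G = 31$ ($G = -5 + 6^{2} = -5 + 36 = 31$)
$F{\left(t,b \right)} = 6 + 7 b t$ ($F{\left(t,b \right)} = b \left(t + 6 t\right) + 6 = b 7 t + 6 = 7 b t + 6 = 6 + 7 b t$)
$\left(G + F{\left(6,Z{\left(0 \right)} \right)}\right)^{2} = \left(31 + \left(6 + 7 \left(- \frac{7}{4}\right) 6\right)\right)^{2} = \left(31 + \left(6 - \frac{147}{2}\right)\right)^{2} = \left(31 - \frac{135}{2}\right)^{2} = \left(- \frac{73}{2}\right)^{2} = \frac{5329}{4}$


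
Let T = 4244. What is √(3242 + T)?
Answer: √7486 ≈ 86.522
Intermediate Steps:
√(3242 + T) = √(3242 + 4244) = √7486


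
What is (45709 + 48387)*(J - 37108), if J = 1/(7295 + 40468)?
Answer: -166774753264688/47763 ≈ -3.4917e+9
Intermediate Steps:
J = 1/47763 ≈ 2.0937e-5
(45709 + 48387)*(J - 37108) = (45709 + 48387)*(1/47763 - 37108) = 94096*(-1772389403/47763) = -166774753264688/47763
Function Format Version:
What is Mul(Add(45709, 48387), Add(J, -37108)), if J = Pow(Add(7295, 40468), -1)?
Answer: Rational(-166774753264688, 47763) ≈ -3.4917e+9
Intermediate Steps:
J = Rational(1, 47763) (J = Pow(47763, -1) = Rational(1, 47763) ≈ 2.0937e-5)
Mul(Add(45709, 48387), Add(J, -37108)) = Mul(Add(45709, 48387), Add(Rational(1, 47763), -37108)) = Mul(94096, Rational(-1772389403, 47763)) = Rational(-166774753264688, 47763)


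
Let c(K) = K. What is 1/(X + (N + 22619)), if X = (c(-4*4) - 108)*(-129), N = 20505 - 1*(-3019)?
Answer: 1/62139 ≈ 1.6093e-5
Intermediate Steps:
N = 23524 (N = 20505 + 3019 = 23524)
X = 15996 (X = (-4*4 - 108)*(-129) = (-16 - 108)*(-129) = -124*(-129) = 15996)
1/(X + (N + 22619)) = 1/(15996 + (23524 + 22619)) = 1/(15996 + 46143) = 1/62139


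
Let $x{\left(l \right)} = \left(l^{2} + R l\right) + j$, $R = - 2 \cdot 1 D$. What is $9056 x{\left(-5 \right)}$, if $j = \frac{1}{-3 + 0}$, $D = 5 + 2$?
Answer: $\frac{2571904}{3} \approx 8.573 \cdot 10^{5}$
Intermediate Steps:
$D = 7$
$R = -14$ ($R = - 2 \cdot 1 \cdot 7 = \left(-2\right) 7 = -14$)
$j = - \frac{1}{3}$ ($j = \frac{1}{-3} = - \frac{1}{3} \approx -0.33333$)
$x{\left(l \right)} = - \frac{1}{3} + l^{2} - 14 l$ ($x{\left(l \right)} = \left(l^{2} - 14 l\right) - \frac{1}{3} = - \frac{1}{3} + l^{2} - 14 l$)
$9056 x{\left(-5 \right)} = 9056 \left(- \frac{1}{3} + \left(-5\right)^{2} - -70\right) = 9056 \left(- \frac{1}{3} + 25 + 70\right) = 9056 \cdot \frac{284}{3} = \frac{2571904}{3}$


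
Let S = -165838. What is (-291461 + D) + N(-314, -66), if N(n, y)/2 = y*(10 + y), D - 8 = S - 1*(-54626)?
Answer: -395273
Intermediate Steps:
D = -111204 (D = 8 + (-165838 - 1*(-54626)) = 8 + (-165838 + 54626) = 8 - 111212 = -111204)
N(n, y) = 2*y*(10 + y) (N(n, y) = 2*(y*(10 + y)) = 2*y*(10 + y))
(-291461 + D) + N(-314, -66) = (-291461 - 111204) + 2*(-66)*(10 - 66) = -402665 + 2*(-66)*(-56) = -402665 + 7392 = -395273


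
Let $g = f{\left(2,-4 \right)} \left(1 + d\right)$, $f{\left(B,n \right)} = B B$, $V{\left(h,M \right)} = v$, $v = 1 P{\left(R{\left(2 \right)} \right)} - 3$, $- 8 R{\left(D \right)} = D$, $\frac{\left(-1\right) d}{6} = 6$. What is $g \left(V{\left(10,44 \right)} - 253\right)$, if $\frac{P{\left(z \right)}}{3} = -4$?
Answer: $37520$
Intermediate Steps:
$d = -36$ ($d = \left(-6\right) 6 = -36$)
$R{\left(D \right)} = - \frac{D}{8}$
$P{\left(z \right)} = -12$ ($P{\left(z \right)} = 3 \left(-4\right) = -12$)
$v = -15$ ($v = 1 \left(-12\right) - 3 = -12 - 3 = -15$)
$V{\left(h,M \right)} = -15$
$f{\left(B,n \right)} = B^{2}$
$g = -140$ ($g = 2^{2} \left(1 - 36\right) = 4 \left(-35\right) = -140$)
$g \left(V{\left(10,44 \right)} - 253\right) = - 140 \left(-15 - 253\right) = \left(-140\right) \left(-268\right) = 37520$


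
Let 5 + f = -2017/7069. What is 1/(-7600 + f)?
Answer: -7069/53761762 ≈ -0.00013149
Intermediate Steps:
f = -37362/7069 (f = -5 - 2017/7069 = -37362/7069 ≈ -5.2853)
1/(-7600 + f) = 1/(-7600 - 37362/7069) = 1/(-53761762/7069) = -7069/53761762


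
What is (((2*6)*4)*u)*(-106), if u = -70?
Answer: 356160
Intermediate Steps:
(((2*6)*4)*u)*(-106) = (((2*6)*4)*(-70))*(-106) = ((12*4)*(-70))*(-106) = (48*(-70))*(-106) = -3360*(-106) = 356160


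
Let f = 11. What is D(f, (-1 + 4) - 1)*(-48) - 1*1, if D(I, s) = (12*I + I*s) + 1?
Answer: -7441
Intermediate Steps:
D(I, s) = 1 + 12*I + I*s
D(f, (-1 + 4) - 1)*(-48) - 1*1 = (1 + 12*11 + 11*((-1 + 4) - 1))*(-48) - 1*1 = (1 + 132 + 11*(3 - 1))*(-48) - 1 = (1 + 132 + 11*2)*(-48) - 1 = (1 + 132 + 22)*(-48) - 1 = 155*(-48) - 1 = -7440 - 1 = -7441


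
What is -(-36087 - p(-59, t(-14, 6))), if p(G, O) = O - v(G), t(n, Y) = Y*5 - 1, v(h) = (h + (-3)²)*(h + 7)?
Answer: 33516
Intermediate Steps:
v(h) = (7 + h)*(9 + h) (v(h) = (h + 9)*(7 + h) = (9 + h)*(7 + h) = (7 + h)*(9 + h))
t(n, Y) = -1 + 5*Y (t(n, Y) = 5*Y - 1 = -1 + 5*Y)
p(G, O) = -63 + O - G² - 16*G (p(G, O) = O - (63 + G² + 16*G) = O + (-63 - G² - 16*G) = -63 + O - G² - 16*G)
-(-36087 - p(-59, t(-14, 6))) = -(-36087 - (-63 + (-1 + 5*6) - 1*(-59)² - 16*(-59))) = -(-36087 - (-63 + (-1 + 30) - 1*3481 + 944)) = -(-36087 - (-63 + 29 - 3481 + 944)) = -(-36087 - 1*(-2571)) = -(-36087 + 2571) = -1*(-33516) = 33516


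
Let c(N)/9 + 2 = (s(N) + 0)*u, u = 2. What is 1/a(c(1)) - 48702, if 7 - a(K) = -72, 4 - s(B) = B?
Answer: -3847457/79 ≈ -48702.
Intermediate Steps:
s(B) = 4 - B
c(N) = 54 - 18*N (c(N) = -18 + 9*(((4 - N) + 0)*2) = -18 + 9*((4 - N)*2) = -18 + 9*(8 - 2*N) = -18 + (72 - 18*N) = 54 - 18*N)
a(K) = 79 (a(K) = 7 - 1*(-72) = 7 + 72 = 79)
1/a(c(1)) - 48702 = 1/79 - 48702 = -3847457/79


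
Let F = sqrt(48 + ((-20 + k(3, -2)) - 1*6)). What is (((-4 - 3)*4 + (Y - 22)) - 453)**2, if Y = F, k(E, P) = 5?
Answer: 253036 - 3018*sqrt(3) ≈ 2.4781e+5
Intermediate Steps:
F = 3*sqrt(3) (F = sqrt(48 + ((-20 + 5) - 1*6)) = sqrt(48 + (-15 - 6)) = sqrt(48 - 21) = sqrt(27) = 3*sqrt(3) ≈ 5.1962)
Y = 3*sqrt(3) ≈ 5.1962
(((-4 - 3)*4 + (Y - 22)) - 453)**2 = (((-4 - 3)*4 + (3*sqrt(3) - 22)) - 453)**2 = ((-7*4 + (-22 + 3*sqrt(3))) - 453)**2 = ((-28 + (-22 + 3*sqrt(3))) - 453)**2 = ((-50 + 3*sqrt(3)) - 453)**2 = (-503 + 3*sqrt(3))**2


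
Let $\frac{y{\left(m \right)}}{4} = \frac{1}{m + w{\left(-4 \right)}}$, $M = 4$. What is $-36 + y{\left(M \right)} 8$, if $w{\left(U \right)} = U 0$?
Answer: $-28$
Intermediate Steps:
$w{\left(U \right)} = 0$
$y{\left(m \right)} = \frac{4}{m}$ ($y{\left(m \right)} = \frac{4}{m + 0} = \frac{4}{m}$)
$-36 + y{\left(M \right)} 8 = -36 + \frac{4}{4} \cdot 8 = -36 + 4 \cdot \frac{1}{4} \cdot 8 = -36 + 1 \cdot 8 = -36 + 8 = -28$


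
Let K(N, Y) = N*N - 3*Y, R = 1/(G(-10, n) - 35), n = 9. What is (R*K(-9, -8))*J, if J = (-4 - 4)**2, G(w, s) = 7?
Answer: -240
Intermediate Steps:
J = 64 (J = (-8)**2 = 64)
R = -1/28 (R = 1/(7 - 35) = 1/(-28) = -1/28 ≈ -0.035714)
K(N, Y) = N**2 - 3*Y
(R*K(-9, -8))*J = -((-9)**2 - 3*(-8))/28*64 = -(81 + 24)/28*64 = -1/28*105*64 = -15/4*64 = -240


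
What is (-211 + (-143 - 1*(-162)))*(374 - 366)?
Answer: -1536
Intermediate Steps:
(-211 + (-143 - 1*(-162)))*(374 - 366) = (-211 + (-143 + 162))*8 = (-211 + 19)*8 = -192*8 = -1536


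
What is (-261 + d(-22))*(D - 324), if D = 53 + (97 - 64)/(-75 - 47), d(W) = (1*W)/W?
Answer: 4302350/61 ≈ 70530.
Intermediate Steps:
d(W) = 1 (d(W) = W/W = 1)
D = 6433/122 (D = 53 + 33/(-122) = 53 + 33*(-1/122) = 53 - 33/122 = 6433/122 ≈ 52.729)
(-261 + d(-22))*(D - 324) = (-261 + 1)*(6433/122 - 324) = -260*(-33095/122) = 4302350/61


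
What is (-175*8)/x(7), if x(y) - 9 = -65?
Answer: 25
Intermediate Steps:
x(y) = -56 (x(y) = 9 - 65 = -56)
(-175*8)/x(7) = -175*8/(-56) = -1400*(-1/56) = 25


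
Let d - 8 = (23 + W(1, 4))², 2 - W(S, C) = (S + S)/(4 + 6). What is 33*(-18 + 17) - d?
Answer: -16401/25 ≈ -656.04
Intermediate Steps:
W(S, C) = 2 - S/5 (W(S, C) = 2 - (S + S)/(4 + 6) = 2 - 2*S/10 = 2 - S/5)
d = 15576/25 (d = 8 + (23 + (2 - ⅕*1))² = 8 + (23 + (2 - ⅕))² = 8 + (23 + 9/5)² = 8 + (124/5)² = 8 + 15376/25 = 15576/25 ≈ 623.04)
33*(-18 + 17) - d = 33*(-18 + 17) - 1*15576/25 = 33*(-1) - 15576/25 = -33 - 15576/25 = -16401/25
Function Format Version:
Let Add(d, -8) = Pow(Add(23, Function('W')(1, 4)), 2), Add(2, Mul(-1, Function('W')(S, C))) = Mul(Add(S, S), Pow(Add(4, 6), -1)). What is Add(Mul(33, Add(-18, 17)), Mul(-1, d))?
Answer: Rational(-16401, 25) ≈ -656.04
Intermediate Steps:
Function('W')(S, C) = Add(2, Mul(Rational(-1, 5), S)) (Function('W')(S, C) = Add(2, Mul(-1, Mul(Add(S, S), Pow(Add(4, 6), -1)))) = Add(2, Mul(-1, Mul(Mul(2, S), Pow(10, -1)))) = Add(2, Mul(-1, Mul(Mul(2, S), Rational(1, 10)))) = Add(2, Mul(-1, Mul(Rational(1, 5), S))) = Add(2, Mul(Rational(-1, 5), S)))
d = Rational(15576, 25) (d = Add(8, Pow(Add(23, Add(2, Mul(Rational(-1, 5), 1))), 2)) = Add(8, Pow(Add(23, Add(2, Rational(-1, 5))), 2)) = Add(8, Pow(Add(23, Rational(9, 5)), 2)) = Add(8, Pow(Rational(124, 5), 2)) = Add(8, Rational(15376, 25)) = Rational(15576, 25) ≈ 623.04)
Add(Mul(33, Add(-18, 17)), Mul(-1, d)) = Add(Mul(33, Add(-18, 17)), Mul(-1, Rational(15576, 25))) = Add(Mul(33, -1), Rational(-15576, 25)) = Add(-33, Rational(-15576, 25)) = Rational(-16401, 25)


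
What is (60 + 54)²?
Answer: 12996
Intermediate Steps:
(60 + 54)² = 114² = 12996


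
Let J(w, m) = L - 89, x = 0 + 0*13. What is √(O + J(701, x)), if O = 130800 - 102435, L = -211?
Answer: √28065 ≈ 167.53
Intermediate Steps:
x = 0 (x = 0 + 0 = 0)
J(w, m) = -300 (J(w, m) = -211 - 89 = -300)
O = 28365
√(O + J(701, x)) = √(28365 - 300) = √28065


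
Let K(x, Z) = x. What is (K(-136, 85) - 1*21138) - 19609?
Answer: -40883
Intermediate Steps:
(K(-136, 85) - 1*21138) - 19609 = (-136 - 1*21138) - 19609 = (-136 - 21138) - 19609 = -21274 - 19609 = -40883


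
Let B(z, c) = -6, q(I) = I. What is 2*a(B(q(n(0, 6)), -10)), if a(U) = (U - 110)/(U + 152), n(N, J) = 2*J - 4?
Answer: -116/73 ≈ -1.5890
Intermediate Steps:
n(N, J) = -4 + 2*J
a(U) = (-110 + U)/(152 + U)
2*a(B(q(n(0, 6)), -10)) = 2*((-110 - 6)/(152 - 6)) = 2*(-116/146) = 2*((1/146)*(-116)) = 2*(-58/73) = -116/73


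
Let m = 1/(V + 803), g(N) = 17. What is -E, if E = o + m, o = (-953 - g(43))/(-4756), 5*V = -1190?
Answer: -276403/1343570 ≈ -0.20572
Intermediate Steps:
V = -238 (V = (⅕)*(-1190) = -238)
m = 1/565 (m = 1/(-238 + 803) = 1/565 ≈ 0.0017699)
o = 485/2378 (o = (-953 - 1*17)/(-4756) = (-953 - 17)*(-1/4756) = -970*(-1/4756) = 485/2378 ≈ 0.20395)
E = 276403/1343570 (E = 485/2378 + 1/565 = 276403/1343570 ≈ 0.20572)
-E = -1*276403/1343570 = -276403/1343570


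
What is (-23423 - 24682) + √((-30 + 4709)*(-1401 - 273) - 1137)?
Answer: -48105 + I*√7833783 ≈ -48105.0 + 2798.9*I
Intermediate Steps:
(-23423 - 24682) + √((-30 + 4709)*(-1401 - 273) - 1137) = -48105 + √(4679*(-1674) - 1137) = -48105 + √(-7832646 - 1137) = -48105 + √(-7833783) = -48105 + I*√7833783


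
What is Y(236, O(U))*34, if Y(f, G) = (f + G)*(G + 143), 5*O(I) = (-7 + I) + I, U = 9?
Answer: 29398644/25 ≈ 1.1759e+6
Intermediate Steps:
O(I) = -7/5 + 2*I/5 (O(I) = ((-7 + I) + I)/5 = (-7 + 2*I)/5 = -7/5 + 2*I/5)
Y(f, G) = (143 + G)*(G + f) (Y(f, G) = (G + f)*(143 + G) = (143 + G)*(G + f))
Y(236, O(U))*34 = ((-7/5 + (⅖)*9)² + 143*(-7/5 + (⅖)*9) + 143*236 + (-7/5 + (⅖)*9)*236)*34 = ((-7/5 + 18/5)² + 143*(-7/5 + 18/5) + 33748 + (-7/5 + 18/5)*236)*34 = ((11/5)² + 143*(11/5) + 33748 + (11/5)*236)*34 = (121/25 + 1573/5 + 33748 + 2596/5)*34 = (864666/25)*34 = 29398644/25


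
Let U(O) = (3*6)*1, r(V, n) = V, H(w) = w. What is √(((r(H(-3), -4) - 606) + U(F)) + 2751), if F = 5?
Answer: 12*√15 ≈ 46.476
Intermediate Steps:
U(O) = 18 (U(O) = 18*1 = 18)
√(((r(H(-3), -4) - 606) + U(F)) + 2751) = √(((-3 - 606) + 18) + 2751) = √((-609 + 18) + 2751) = √(-591 + 2751) = √2160 = 12*√15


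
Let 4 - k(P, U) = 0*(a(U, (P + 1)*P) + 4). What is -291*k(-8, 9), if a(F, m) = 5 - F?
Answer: -1164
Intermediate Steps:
k(P, U) = 4 (k(P, U) = 4 - 0*((5 - U) + 4) = 4 - 0*(9 - U) = 4 - 1*0 = 4 + 0 = 4)
-291*k(-8, 9) = -291*4 = -1164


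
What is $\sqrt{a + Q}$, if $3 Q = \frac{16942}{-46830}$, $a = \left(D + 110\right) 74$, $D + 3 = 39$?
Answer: $\frac{\sqrt{5923358962745}}{23415} \approx 103.94$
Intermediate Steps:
$D = 36$ ($D = -3 + 39 = 36$)
$a = 10804$ ($a = \left(36 + 110\right) 74 = 146 \cdot 74 = 10804$)
$Q = - \frac{8471}{70245}$ ($Q = \frac{16942 \frac{1}{-46830}}{3} = \frac{16942 \left(- \frac{1}{46830}\right)}{3} = \frac{1}{3} \left(- \frac{8471}{23415}\right) = - \frac{8471}{70245} \approx -0.12059$)
$\sqrt{a + Q} = \sqrt{10804 - \frac{8471}{70245}} = \sqrt{\frac{758918509}{70245}} = \frac{\sqrt{5923358962745}}{23415}$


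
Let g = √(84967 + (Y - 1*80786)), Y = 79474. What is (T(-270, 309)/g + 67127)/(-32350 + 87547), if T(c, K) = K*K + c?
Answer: 67127/55197 + 10579*√55/13155285 ≈ 1.2221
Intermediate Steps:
T(c, K) = c + K² (T(c, K) = K² + c = c + K²)
g = 39*√55 (g = √(84967 + (79474 - 1*80786)) = √(84967 + (79474 - 80786)) = √(84967 - 1312) = √83655 = 39*√55 ≈ 289.23)
(T(-270, 309)/g + 67127)/(-32350 + 87547) = ((-270 + 309²)/((39*√55)) + 67127)/(-32350 + 87547) = ((-270 + 95481)*(√55/2145) + 67127)/55197 = (95211*(√55/2145) + 67127)*(1/55197) = (31737*√55/715 + 67127)*(1/55197) = (67127 + 31737*√55/715)*(1/55197) = 67127/55197 + 10579*√55/13155285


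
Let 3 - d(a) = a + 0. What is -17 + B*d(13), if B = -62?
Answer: 603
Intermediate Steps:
d(a) = 3 - a (d(a) = 3 - (a + 0) = 3 - a)
-17 + B*d(13) = -17 - 62*(3 - 1*13) = -17 - 62*(3 - 13) = -17 - 62*(-10) = -17 + 620 = 603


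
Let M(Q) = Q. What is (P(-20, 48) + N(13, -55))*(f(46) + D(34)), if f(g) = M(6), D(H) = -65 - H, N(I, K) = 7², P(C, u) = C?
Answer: -2697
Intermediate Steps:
N(I, K) = 49
f(g) = 6
(P(-20, 48) + N(13, -55))*(f(46) + D(34)) = (-20 + 49)*(6 + (-65 - 1*34)) = 29*(6 + (-65 - 34)) = 29*(6 - 99) = 29*(-93) = -2697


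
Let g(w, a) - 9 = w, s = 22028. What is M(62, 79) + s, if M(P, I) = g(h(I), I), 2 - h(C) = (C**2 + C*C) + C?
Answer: 9478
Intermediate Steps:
h(C) = 2 - C - 2*C**2 (h(C) = 2 - ((C**2 + C*C) + C) = 2 - ((C**2 + C**2) + C) = 2 - (2*C**2 + C) = 2 - (C + 2*C**2) = 2 + (-C - 2*C**2) = 2 - C - 2*C**2)
g(w, a) = 9 + w
M(P, I) = 11 - I - 2*I**2 (M(P, I) = 9 + (2 - I - 2*I**2) = 11 - I - 2*I**2)
M(62, 79) + s = (11 - 1*79 - 2*79**2) + 22028 = (11 - 79 - 2*6241) + 22028 = (11 - 79 - 12482) + 22028 = -12550 + 22028 = 9478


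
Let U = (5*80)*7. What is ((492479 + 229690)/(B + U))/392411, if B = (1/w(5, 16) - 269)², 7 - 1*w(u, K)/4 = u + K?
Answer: 2264721984/92505016895275 ≈ 2.4482e-5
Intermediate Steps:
w(u, K) = 28 - 4*K - 4*u (w(u, K) = 28 - 4*(u + K) = 28 - 4*(K + u) = 28 + (-4*K - 4*u) = 28 - 4*K - 4*u)
U = 2800 (U = 400*7 = 2800)
B = 226954225/3136 (B = (1/(28 - 4*16 - 4*5) - 269)² = (1/(28 - 64 - 20) - 269)² = (1/(-56) - 269)² = (-1/56 - 269)² = (-15065/56)² = 226954225/3136 ≈ 72371.)
((492479 + 229690)/(B + U))/392411 = ((492479 + 229690)/(226954225/3136 + 2800))/392411 = (722169/(235735025/3136))*(1/392411) = (722169*(3136/235735025))*(1/392411) = (2264721984/235735025)*(1/392411) = 2264721984/92505016895275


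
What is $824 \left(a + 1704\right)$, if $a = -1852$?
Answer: $-121952$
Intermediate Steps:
$824 \left(a + 1704\right) = 824 \left(-1852 + 1704\right) = 824 \left(-148\right) = -121952$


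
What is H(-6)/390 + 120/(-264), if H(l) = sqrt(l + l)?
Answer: -5/11 + I*sqrt(3)/195 ≈ -0.45455 + 0.0088823*I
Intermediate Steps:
H(l) = sqrt(2)*sqrt(l) (H(l) = sqrt(2*l) = sqrt(2)*sqrt(l))
H(-6)/390 + 120/(-264) = (sqrt(2)*sqrt(-6))/390 + 120/(-264) = (sqrt(2)*(I*sqrt(6)))*(1/390) + 120*(-1/264) = (2*I*sqrt(3))*(1/390) - 5/11 = I*sqrt(3)/195 - 5/11 = -5/11 + I*sqrt(3)/195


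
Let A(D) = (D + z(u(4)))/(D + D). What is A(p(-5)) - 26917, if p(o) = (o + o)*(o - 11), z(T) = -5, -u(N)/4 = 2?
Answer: -1722657/64 ≈ -26917.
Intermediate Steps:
u(N) = -8 (u(N) = -4*2 = -8)
p(o) = 2*o*(-11 + o) (p(o) = (2*o)*(-11 + o) = 2*o*(-11 + o))
A(D) = (-5 + D)/(2*D) (A(D) = (D - 5)/(D + D) = (-5 + D)/((2*D)) = (-5 + D)*(1/(2*D)) = (-5 + D)/(2*D))
A(p(-5)) - 26917 = (-5 + 2*(-5)*(-11 - 5))/(2*((2*(-5)*(-11 - 5)))) - 26917 = (-5 + 2*(-5)*(-16))/(2*((2*(-5)*(-16)))) - 26917 = (½)*(-5 + 160)/160 - 26917 = (½)*(1/160)*155 - 26917 = 31/64 - 26917 = -1722657/64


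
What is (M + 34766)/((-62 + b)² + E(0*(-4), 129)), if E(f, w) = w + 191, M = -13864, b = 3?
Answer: 2986/543 ≈ 5.4991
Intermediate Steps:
E(f, w) = 191 + w
(M + 34766)/((-62 + b)² + E(0*(-4), 129)) = (-13864 + 34766)/((-62 + 3)² + (191 + 129)) = 20902/((-59)² + 320) = 20902/(3481 + 320) = 20902/3801 = 20902*(1/3801) = 2986/543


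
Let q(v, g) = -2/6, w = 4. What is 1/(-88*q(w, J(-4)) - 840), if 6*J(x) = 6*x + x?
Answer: -3/2432 ≈ -0.0012336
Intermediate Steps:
J(x) = 7*x/6 (J(x) = (6*x + x)/6 = (7*x)/6 = 7*x/6)
q(v, g) = -1/3 (q(v, g) = -2*1/6 = -1/3)
1/(-88*q(w, J(-4)) - 840) = 1/(-88*(-1/3) - 840) = 1/(88/3 - 840) = 1/(-2432/3) = -3/2432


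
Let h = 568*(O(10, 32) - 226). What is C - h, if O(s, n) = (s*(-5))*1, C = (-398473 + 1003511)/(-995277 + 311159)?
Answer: 53623602793/342059 ≈ 1.5677e+5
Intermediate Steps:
C = -302519/342059 (C = 605038/(-684118) = 605038*(-1/684118) = -302519/342059 ≈ -0.88441)
O(s, n) = -5*s (O(s, n) = -5*s*1 = -5*s)
h = -156768 (h = 568*(-5*10 - 226) = 568*(-50 - 226) = 568*(-276) = -156768)
C - h = -302519/342059 - 1*(-156768) = -302519/342059 + 156768 = 53623602793/342059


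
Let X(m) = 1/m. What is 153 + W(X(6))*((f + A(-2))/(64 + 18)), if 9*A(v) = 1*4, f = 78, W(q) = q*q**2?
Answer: 12195065/79704 ≈ 153.00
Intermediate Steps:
W(q) = q**3
A(v) = 4/9 (A(v) = (1*4)/9 = (1/9)*4 = 4/9)
153 + W(X(6))*((f + A(-2))/(64 + 18)) = 153 + (1/6)**3*((78 + 4/9)/(64 + 18)) = 153 + (1/6)**3*((706/9)/82) = 153 + ((706/9)*(1/82))/216 = 153 + (1/216)*(353/369) = 153 + 353/79704 = 12195065/79704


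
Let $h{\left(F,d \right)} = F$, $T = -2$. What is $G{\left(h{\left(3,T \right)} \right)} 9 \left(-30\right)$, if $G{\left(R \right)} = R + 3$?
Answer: $-1620$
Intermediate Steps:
$G{\left(R \right)} = 3 + R$
$G{\left(h{\left(3,T \right)} \right)} 9 \left(-30\right) = \left(3 + 3\right) 9 \left(-30\right) = 6 \cdot 9 \left(-30\right) = 54 \left(-30\right) = -1620$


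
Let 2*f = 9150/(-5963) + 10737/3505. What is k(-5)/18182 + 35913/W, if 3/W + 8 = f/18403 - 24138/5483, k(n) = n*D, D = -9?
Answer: -2846451382279041700142951/19172173981181113585 ≈ -1.4847e+5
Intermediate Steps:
f = 31953981/41800630 (f = (9150/(-5963) + 10737/3505)/2 = (9150*(-1/5963) + 10737*(1/3505))/2 = (-9150/5963 + 10737/3505)/2 = (½)*(31953981/20900315) = 31953981/41800630 ≈ 0.76444)
k(n) = -9*n (k(n) = n*(-9) = -9*n)
W = -12653508292496610/52310838894829957 (W = 3/(-8 + ((31953981/41800630)/18403 - 24138/5483)) = 3/(-8 + ((31953981/41800630)*(1/18403) - 24138*1/5483)) = 3/(-8 + (31953981/769256993890 - 24138/5483)) = 3/(-8 - 18568150114838997/4217836097498870) = 3/(-52310838894829957/4217836097498870) = 3*(-4217836097498870/52310838894829957) = -12653508292496610/52310838894829957 ≈ -0.24189)
k(-5)/18182 + 35913/W = -9*(-5)/18182 + 35913/(-12653508292496610/52310838894829957) = 45*(1/18182) + 35913*(-52310838894829957/12653508292496610) = 45/18182 - 626213052410009415247/4217836097498870 = -2846451382279041700142951/19172173981181113585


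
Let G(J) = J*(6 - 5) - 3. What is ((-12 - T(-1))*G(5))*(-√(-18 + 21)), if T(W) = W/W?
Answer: 26*√3 ≈ 45.033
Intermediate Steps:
T(W) = 1
G(J) = -3 + J (G(J) = J*1 - 3 = J - 3 = -3 + J)
((-12 - T(-1))*G(5))*(-√(-18 + 21)) = ((-12 - 1*1)*(-3 + 5))*(-√(-18 + 21)) = ((-12 - 1)*2)*(-√3) = (-13*2)*(-√3) = -(-26)*√3 = 26*√3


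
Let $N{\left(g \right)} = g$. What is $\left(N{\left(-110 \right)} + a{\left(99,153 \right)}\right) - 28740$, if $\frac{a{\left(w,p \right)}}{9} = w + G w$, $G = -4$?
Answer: $-31523$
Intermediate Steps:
$a{\left(w,p \right)} = - 27 w$ ($a{\left(w,p \right)} = 9 \left(w - 4 w\right) = 9 \left(- 3 w\right) = - 27 w$)
$\left(N{\left(-110 \right)} + a{\left(99,153 \right)}\right) - 28740 = \left(-110 - 2673\right) - 28740 = -2783 - 28740 = -31523$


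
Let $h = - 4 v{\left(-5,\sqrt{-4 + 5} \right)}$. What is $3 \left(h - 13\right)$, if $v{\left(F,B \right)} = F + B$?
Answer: $9$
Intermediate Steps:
$v{\left(F,B \right)} = B + F$
$h = 16$ ($h = - 4 \left(\sqrt{-4 + 5} - 5\right) = - 4 \left(\sqrt{1} - 5\right) = - 4 \left(1 - 5\right) = \left(-4\right) \left(-4\right) = 16$)
$3 \left(h - 13\right) = 3 \left(16 - 13\right) = 3 \cdot 3 = 9$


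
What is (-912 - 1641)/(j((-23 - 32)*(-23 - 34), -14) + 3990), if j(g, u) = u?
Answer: -2553/3976 ≈ -0.64210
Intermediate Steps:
(-912 - 1641)/(j((-23 - 32)*(-23 - 34), -14) + 3990) = (-912 - 1641)/(-14 + 3990) = -2553/3976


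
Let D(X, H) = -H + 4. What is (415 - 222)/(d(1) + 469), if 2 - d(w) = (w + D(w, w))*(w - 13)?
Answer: 193/519 ≈ 0.37187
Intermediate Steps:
D(X, H) = 4 - H
d(w) = 54 - 4*w (d(w) = 2 - (w + (4 - w))*(w - 13) = 2 - 4*(-13 + w) = 2 - (-52 + 4*w) = 2 + (52 - 4*w) = 54 - 4*w)
(415 - 222)/(d(1) + 469) = (415 - 222)/((54 - 4*1) + 469) = 193/((54 - 4) + 469) = 193/(50 + 469) = 193/519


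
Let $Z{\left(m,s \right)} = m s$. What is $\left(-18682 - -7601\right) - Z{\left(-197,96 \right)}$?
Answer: $7831$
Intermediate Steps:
$\left(-18682 - -7601\right) - Z{\left(-197,96 \right)} = \left(-18682 - -7601\right) - \left(-197\right) 96 = \left(-18682 + 7601\right) - -18912 = -11081 + 18912 = 7831$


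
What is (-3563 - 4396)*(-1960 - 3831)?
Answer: 46090569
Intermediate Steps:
(-3563 - 4396)*(-1960 - 3831) = -7959*(-5791) = 46090569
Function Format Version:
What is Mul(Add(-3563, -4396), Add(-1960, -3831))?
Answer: 46090569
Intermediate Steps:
Mul(Add(-3563, -4396), Add(-1960, -3831)) = Mul(-7959, -5791) = 46090569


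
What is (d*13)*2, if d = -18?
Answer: -468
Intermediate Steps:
(d*13)*2 = -18*13*2 = -234*2 = -468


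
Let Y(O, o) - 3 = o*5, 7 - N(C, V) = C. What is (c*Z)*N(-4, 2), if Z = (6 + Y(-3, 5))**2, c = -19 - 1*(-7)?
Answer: -152592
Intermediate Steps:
N(C, V) = 7 - C
c = -12 (c = -19 + 7 = -12)
Y(O, o) = 3 + 5*o (Y(O, o) = 3 + o*5 = 3 + 5*o)
Z = 1156 (Z = (6 + (3 + 5*5))**2 = (6 + (3 + 25))**2 = (6 + 28)**2 = 34**2 = 1156)
(c*Z)*N(-4, 2) = (-12*1156)*(7 - 1*(-4)) = -13872*(7 + 4) = -13872*11 = -152592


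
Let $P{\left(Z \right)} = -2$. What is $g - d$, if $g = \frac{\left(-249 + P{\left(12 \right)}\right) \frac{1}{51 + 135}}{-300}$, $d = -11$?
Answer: $\frac{614051}{55800} \approx 11.005$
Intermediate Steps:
$g = \frac{251}{55800}$ ($g = \frac{\left(-249 - 2\right) \frac{1}{51 + 135}}{-300} = - \frac{251}{186} \left(- \frac{1}{300}\right) = \left(-251\right) \frac{1}{186} \left(- \frac{1}{300}\right) = \left(- \frac{251}{186}\right) \left(- \frac{1}{300}\right) = \frac{251}{55800} \approx 0.0044982$)
$g - d = \frac{251}{55800} - -11 = \frac{251}{55800} + 11 = \frac{614051}{55800}$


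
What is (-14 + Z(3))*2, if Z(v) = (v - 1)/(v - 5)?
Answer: -30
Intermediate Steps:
Z(v) = (-1 + v)/(-5 + v)
(-14 + Z(3))*2 = (-14 + (-1 + 3)/(-5 + 3))*2 = (-14 + 2/(-2))*2 = (-14 - ½*2)*2 = (-14 - 1)*2 = -15*2 = -30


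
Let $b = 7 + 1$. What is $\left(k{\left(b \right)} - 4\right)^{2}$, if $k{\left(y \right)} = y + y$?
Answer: $144$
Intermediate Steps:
$b = 8$
$k{\left(y \right)} = 2 y$
$\left(k{\left(b \right)} - 4\right)^{2} = \left(2 \cdot 8 - 4\right)^{2} = \left(16 + \left(-31 + 27\right)\right)^{2} = \left(16 - 4\right)^{2} = 12^{2} = 144$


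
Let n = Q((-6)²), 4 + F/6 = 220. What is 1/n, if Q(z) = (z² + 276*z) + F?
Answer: 1/12528 ≈ 7.9821e-5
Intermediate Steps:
F = 1296 (F = -24 + 6*220 = -24 + 1320 = 1296)
Q(z) = 1296 + z² + 276*z (Q(z) = (z² + 276*z) + 1296 = 1296 + z² + 276*z)
n = 12528 (n = 1296 + ((-6)²)² + 276*(-6)² = 1296 + 36² + 276*36 = 1296 + 1296 + 9936 = 12528)
1/n = 1/12528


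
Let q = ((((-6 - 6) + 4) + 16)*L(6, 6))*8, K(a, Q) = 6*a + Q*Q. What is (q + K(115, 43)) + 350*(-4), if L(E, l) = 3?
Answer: 1331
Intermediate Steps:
K(a, Q) = Q² + 6*a (K(a, Q) = 6*a + Q² = Q² + 6*a)
q = 192 (q = ((((-6 - 6) + 4) + 16)*3)*8 = (((-12 + 4) + 16)*3)*8 = ((-8 + 16)*3)*8 = (8*3)*8 = 24*8 = 192)
(q + K(115, 43)) + 350*(-4) = (192 + (43² + 6*115)) + 350*(-4) = (192 + (1849 + 690)) - 1400 = (192 + 2539) - 1400 = 2731 - 1400 = 1331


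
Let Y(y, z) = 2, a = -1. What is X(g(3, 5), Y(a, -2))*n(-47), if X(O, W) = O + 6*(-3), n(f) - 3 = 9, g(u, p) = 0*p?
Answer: -216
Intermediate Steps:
g(u, p) = 0
n(f) = 12 (n(f) = 3 + 9 = 12)
X(O, W) = -18 + O (X(O, W) = O - 18 = -18 + O)
X(g(3, 5), Y(a, -2))*n(-47) = (-18 + 0)*12 = -18*12 = -216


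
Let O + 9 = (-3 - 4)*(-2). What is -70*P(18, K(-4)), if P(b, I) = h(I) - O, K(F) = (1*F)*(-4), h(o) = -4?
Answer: 630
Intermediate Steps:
O = 5 (O = -9 + (-3 - 4)*(-2) = -9 - 7*(-2) = -9 + 14 = 5)
K(F) = -4*F (K(F) = F*(-4) = -4*F)
P(b, I) = -9 (P(b, I) = -4 - 1*5 = -4 - 5 = -9)
-70*P(18, K(-4)) = -70*(-9) = 630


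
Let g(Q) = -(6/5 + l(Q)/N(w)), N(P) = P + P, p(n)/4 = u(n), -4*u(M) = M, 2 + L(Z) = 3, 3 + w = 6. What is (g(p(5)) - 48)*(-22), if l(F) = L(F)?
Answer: 16291/15 ≈ 1086.1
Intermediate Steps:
w = 3 (w = -3 + 6 = 3)
L(Z) = 1 (L(Z) = -2 + 3 = 1)
u(M) = -M/4
l(F) = 1
p(n) = -n (p(n) = 4*(-n/4) = -n)
N(P) = 2*P
g(Q) = -41/30 (g(Q) = -(6/5 + 1/(2*3)) = -(6*(⅕) + 1/6) = -(6/5 + 1*(⅙)) = -(6/5 + ⅙) = -1*41/30 = -41/30)
(g(p(5)) - 48)*(-22) = (-41/30 - 48)*(-22) = -1481/30*(-22) = 16291/15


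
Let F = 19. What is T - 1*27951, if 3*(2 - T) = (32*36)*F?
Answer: -35245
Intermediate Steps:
T = -7294 (T = 2 - 32*36*19/3 = 2 - 384*19 = 2 - ⅓*21888 = 2 - 7296 = -7294)
T - 1*27951 = -7294 - 1*27951 = -7294 - 27951 = -35245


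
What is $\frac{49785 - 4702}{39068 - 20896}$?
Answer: $\frac{45083}{18172} \approx 2.4809$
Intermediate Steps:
$\frac{49785 - 4702}{39068 - 20896} = \frac{49785 - 4702}{18172} = 45083 \cdot \frac{1}{18172} = \frac{45083}{18172}$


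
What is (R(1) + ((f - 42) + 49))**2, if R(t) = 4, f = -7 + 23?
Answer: 729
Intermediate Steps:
f = 16
(R(1) + ((f - 42) + 49))**2 = (4 + ((16 - 42) + 49))**2 = (4 + (-26 + 49))**2 = (4 + 23)**2 = 27**2 = 729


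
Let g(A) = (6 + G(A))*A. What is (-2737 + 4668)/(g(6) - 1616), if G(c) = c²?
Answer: -1931/1364 ≈ -1.4157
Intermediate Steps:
g(A) = A*(6 + A²) (g(A) = (6 + A²)*A = A*(6 + A²))
(-2737 + 4668)/(g(6) - 1616) = (-2737 + 4668)/(6*(6 + 6²) - 1616) = 1931/(6*(6 + 36) - 1616) = 1931/(6*42 - 1616) = 1931/(252 - 1616) = 1931/(-1364) = 1931*(-1/1364) = -1931/1364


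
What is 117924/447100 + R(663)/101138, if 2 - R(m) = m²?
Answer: -46150952047/11304699950 ≈ -4.0825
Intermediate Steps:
R(m) = 2 - m²
117924/447100 + R(663)/101138 = 117924/447100 + (2 - 1*663²)/101138 = 117924*(1/447100) + (2 - 1*439569)*(1/101138) = 29481/111775 + (2 - 439569)*(1/101138) = 29481/111775 - 439567*1/101138 = 29481/111775 - 439567/101138 = -46150952047/11304699950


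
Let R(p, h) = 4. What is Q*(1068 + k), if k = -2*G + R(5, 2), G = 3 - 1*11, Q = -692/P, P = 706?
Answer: -376448/353 ≈ -1066.4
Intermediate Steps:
Q = -346/353 (Q = -692/706 = -692*1/706 = -346/353 ≈ -0.98017)
G = -8 (G = 3 - 11 = -8)
k = 20 (k = -2*(-8) + 4 = 16 + 4 = 20)
Q*(1068 + k) = -346*(1068 + 20)/353 = -346/353*1088 = -376448/353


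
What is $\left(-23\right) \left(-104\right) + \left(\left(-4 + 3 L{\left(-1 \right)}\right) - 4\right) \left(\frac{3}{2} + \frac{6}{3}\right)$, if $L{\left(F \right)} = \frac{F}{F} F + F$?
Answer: $2343$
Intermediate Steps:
$L{\left(F \right)} = 2 F$ ($L{\left(F \right)} = 1 F + F = F + F = 2 F$)
$\left(-23\right) \left(-104\right) + \left(\left(-4 + 3 L{\left(-1 \right)}\right) - 4\right) \left(\frac{3}{2} + \frac{6}{3}\right) = \left(-23\right) \left(-104\right) + \left(\left(-4 + 3 \cdot 2 \left(-1\right)\right) - 4\right) \left(\frac{3}{2} + \frac{6}{3}\right) = 2392 + \left(\left(-4 + 3 \left(-2\right)\right) - 4\right) \left(3 \cdot \frac{1}{2} + 6 \cdot \frac{1}{3}\right) = 2392 + \left(\left(-4 - 6\right) - 4\right) \left(\frac{3}{2} + 2\right) = 2392 + \left(-10 - 4\right) \frac{7}{2} = 2392 - 49 = 2343$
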